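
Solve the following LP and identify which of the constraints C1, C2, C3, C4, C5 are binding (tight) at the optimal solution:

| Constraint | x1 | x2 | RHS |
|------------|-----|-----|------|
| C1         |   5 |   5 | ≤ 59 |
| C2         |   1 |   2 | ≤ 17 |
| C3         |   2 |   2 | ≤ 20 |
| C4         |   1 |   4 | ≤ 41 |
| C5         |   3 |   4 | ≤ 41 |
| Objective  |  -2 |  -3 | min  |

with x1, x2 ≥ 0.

At x1 = 3, x2 = 7, compute slack b - a·x for each constraint:
  C1: 59 − 50 = 9  (slack)
  C2: 17 − 17 = 0  (binding)
  C3: 20 − 20 = 0  (binding)
  C4: 41 − 31 = 10  (slack)
  C5: 41 − 37 = 4  (slack)

Optimal: x1 = 3, x2 = 7
Binding: C2, C3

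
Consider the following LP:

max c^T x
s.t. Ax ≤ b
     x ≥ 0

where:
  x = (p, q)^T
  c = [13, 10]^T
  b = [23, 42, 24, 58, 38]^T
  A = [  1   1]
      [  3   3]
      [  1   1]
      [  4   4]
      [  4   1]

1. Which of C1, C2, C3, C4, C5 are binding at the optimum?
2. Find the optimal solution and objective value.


1. C2, C5
2. p = 8, q = 6, z = 164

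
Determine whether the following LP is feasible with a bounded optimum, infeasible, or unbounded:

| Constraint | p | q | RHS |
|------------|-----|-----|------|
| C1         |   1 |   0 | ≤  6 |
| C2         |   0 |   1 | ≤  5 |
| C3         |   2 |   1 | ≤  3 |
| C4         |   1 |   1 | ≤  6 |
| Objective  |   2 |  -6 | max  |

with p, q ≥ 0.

Feasible with a bounded optimal solution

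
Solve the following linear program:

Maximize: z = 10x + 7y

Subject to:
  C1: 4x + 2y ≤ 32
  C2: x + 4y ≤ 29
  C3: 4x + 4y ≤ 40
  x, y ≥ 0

Evaluate the objective at each vertex of the feasible region:
  z(0, 0) = 0
  z(8, 0) = 80
  z(6, 4) = 88  ←
  z(3.667, 6.333) = 81
  z(0, 7.25) = 50.75
The maximum is at x = 6, y = 4.

x = 6, y = 4, z = 88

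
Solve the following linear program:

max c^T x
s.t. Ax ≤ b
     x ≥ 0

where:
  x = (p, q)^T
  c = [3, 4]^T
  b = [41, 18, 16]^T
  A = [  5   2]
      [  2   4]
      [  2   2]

Evaluate the objective at each vertex of the feasible region:
  z(0, 0) = 0
  z(8, 0) = 24
  z(7, 1) = 25  ←
  z(0, 4.5) = 18
The maximum is at p = 7, q = 1.

p = 7, q = 1, z = 25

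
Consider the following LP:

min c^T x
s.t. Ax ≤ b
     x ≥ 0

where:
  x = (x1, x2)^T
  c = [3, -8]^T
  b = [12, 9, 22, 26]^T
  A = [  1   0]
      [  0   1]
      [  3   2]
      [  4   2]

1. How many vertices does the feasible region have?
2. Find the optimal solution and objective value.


1. 5
2. x1 = 0, x2 = 9, z = -72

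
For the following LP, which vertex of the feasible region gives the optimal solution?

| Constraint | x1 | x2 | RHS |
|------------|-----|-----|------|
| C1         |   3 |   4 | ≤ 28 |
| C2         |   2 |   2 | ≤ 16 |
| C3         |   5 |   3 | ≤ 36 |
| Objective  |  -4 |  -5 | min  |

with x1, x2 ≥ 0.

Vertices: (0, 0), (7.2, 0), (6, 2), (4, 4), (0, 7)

Evaluate the objective at each vertex of the feasible region:
  z(0, 0) = 0
  z(7.2, 0) = -28.8
  z(6, 2) = -34
  z(4, 4) = -36  ←
  z(0, 7) = -35
The minimum is at x1 = 4, x2 = 4.

(4, 4)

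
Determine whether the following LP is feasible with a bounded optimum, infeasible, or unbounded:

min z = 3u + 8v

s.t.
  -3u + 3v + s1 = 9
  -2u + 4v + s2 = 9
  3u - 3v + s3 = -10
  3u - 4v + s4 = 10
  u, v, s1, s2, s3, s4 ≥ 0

Infeasible (no feasible solution exists)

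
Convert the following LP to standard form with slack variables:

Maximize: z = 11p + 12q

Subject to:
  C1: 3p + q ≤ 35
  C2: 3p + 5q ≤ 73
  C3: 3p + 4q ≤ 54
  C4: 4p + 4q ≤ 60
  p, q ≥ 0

max z = 11p + 12q

s.t.
  3p + q + s1 = 35
  3p + 5q + s2 = 73
  3p + 4q + s3 = 54
  4p + 4q + s4 = 60
  p, q, s1, s2, s3, s4 ≥ 0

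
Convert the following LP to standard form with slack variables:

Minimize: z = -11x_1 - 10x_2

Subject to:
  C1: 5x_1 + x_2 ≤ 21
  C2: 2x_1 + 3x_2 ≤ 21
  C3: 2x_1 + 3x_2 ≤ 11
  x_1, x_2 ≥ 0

min z = -11x_1 - 10x_2

s.t.
  5x_1 + x_2 + s1 = 21
  2x_1 + 3x_2 + s2 = 21
  2x_1 + 3x_2 + s3 = 11
  x_1, x_2, s1, s2, s3 ≥ 0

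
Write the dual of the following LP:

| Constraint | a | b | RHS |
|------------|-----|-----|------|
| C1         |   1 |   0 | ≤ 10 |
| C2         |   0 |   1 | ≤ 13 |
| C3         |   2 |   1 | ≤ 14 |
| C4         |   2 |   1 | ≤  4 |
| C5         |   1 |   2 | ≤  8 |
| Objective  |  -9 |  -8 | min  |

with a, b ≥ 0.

Primal min cᵀx s.t. Ax ≤ b, x ≥ 0  →  Dual max −bᵀy s.t. Aᵀy ≥ −c, y ≥ 0.

Maximize: z = -10y1 - 13y2 - 14y3 - 4y4 - 8y5

Subject to:
  y1 + 2y3 + 2y4 + y5 ≥ 9
  y2 + y3 + y4 + 2y5 ≥ 8
  y1, y2, y3, y4, y5 ≥ 0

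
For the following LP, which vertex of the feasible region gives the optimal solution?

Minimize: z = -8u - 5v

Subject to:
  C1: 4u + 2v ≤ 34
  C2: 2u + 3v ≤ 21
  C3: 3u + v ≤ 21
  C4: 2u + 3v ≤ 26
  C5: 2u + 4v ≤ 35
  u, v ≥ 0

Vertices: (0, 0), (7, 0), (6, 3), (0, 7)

Evaluate the objective at each vertex of the feasible region:
  z(0, 0) = 0
  z(7, 0) = -56
  z(6, 3) = -63  ←
  z(0, 7) = -35
The minimum is at u = 6, v = 3.

(6, 3)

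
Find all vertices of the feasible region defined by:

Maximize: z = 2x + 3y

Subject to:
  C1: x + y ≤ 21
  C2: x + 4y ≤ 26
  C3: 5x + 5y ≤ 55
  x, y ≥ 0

(0, 0), (11, 0), (6, 5), (0, 6.5)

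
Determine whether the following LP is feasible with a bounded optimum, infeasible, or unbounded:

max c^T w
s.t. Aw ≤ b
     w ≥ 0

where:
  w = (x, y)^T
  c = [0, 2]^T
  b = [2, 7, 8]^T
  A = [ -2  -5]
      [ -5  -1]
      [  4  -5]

Unbounded (objective can increase without bound)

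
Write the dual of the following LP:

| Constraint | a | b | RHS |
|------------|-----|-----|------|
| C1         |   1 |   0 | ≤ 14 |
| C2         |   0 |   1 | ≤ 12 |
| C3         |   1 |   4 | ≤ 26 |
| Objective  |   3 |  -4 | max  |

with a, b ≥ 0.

Primal max cᵀx s.t. Ax ≤ b, x ≥ 0  →  Dual min bᵀy s.t. Aᵀy ≥ c, y ≥ 0.

Minimize: z = 14y1 + 12y2 + 26y3

Subject to:
  y1 + y3 ≥ 3
  y2 + 4y3 ≥ -4
  y1, y2, y3 ≥ 0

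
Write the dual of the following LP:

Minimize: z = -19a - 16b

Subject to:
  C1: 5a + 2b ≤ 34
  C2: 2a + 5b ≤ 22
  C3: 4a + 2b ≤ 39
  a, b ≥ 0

Primal min cᵀx s.t. Ax ≤ b, x ≥ 0  →  Dual max −bᵀy s.t. Aᵀy ≥ −c, y ≥ 0.

Maximize: z = -34y1 - 22y2 - 39y3

Subject to:
  5y1 + 2y2 + 4y3 ≥ 19
  2y1 + 5y2 + 2y3 ≥ 16
  y1, y2, y3 ≥ 0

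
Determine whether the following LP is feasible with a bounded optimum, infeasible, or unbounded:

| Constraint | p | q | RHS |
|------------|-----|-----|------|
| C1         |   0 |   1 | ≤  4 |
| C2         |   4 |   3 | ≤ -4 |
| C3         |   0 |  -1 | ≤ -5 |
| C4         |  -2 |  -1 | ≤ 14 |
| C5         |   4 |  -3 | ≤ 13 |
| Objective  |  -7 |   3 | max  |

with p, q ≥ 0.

Infeasible (no feasible solution exists)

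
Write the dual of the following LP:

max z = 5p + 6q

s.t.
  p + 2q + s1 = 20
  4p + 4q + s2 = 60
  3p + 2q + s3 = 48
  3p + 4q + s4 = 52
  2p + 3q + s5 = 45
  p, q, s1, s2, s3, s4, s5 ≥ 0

Primal max cᵀx s.t. Ax ≤ b, x ≥ 0  →  Dual min bᵀy s.t. Aᵀy ≥ c, y ≥ 0.

Minimize: z = 20y1 + 60y2 + 48y3 + 52y4 + 45y5

Subject to:
  y1 + 4y2 + 3y3 + 3y4 + 2y5 ≥ 5
  2y1 + 4y2 + 2y3 + 4y4 + 3y5 ≥ 6
  y1, y2, y3, y4, y5 ≥ 0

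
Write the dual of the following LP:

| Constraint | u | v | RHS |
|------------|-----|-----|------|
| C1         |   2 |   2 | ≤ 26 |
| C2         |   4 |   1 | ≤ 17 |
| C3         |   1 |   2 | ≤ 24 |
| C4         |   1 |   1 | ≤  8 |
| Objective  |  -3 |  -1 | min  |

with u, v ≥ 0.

Primal min cᵀx s.t. Ax ≤ b, x ≥ 0  →  Dual max −bᵀy s.t. Aᵀy ≥ −c, y ≥ 0.

Maximize: z = -26y1 - 17y2 - 24y3 - 8y4

Subject to:
  2y1 + 4y2 + y3 + y4 ≥ 3
  2y1 + y2 + 2y3 + y4 ≥ 1
  y1, y2, y3, y4 ≥ 0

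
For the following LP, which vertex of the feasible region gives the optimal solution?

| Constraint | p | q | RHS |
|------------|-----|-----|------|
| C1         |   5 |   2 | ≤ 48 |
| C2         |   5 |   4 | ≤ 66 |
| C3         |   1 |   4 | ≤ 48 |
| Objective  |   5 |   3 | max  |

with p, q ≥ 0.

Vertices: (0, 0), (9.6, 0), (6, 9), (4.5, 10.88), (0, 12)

Evaluate the objective at each vertex of the feasible region:
  z(0, 0) = 0
  z(9.6, 0) = 48
  z(6, 9) = 57  ←
  z(4.5, 10.88) = 55.12
  z(0, 12) = 36
The maximum is at p = 6, q = 9.

(6, 9)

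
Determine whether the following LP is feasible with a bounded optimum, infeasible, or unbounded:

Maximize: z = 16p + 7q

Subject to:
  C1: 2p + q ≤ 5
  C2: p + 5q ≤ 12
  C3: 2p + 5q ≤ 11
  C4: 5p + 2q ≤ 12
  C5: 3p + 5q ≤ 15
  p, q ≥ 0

Feasible with a bounded optimal solution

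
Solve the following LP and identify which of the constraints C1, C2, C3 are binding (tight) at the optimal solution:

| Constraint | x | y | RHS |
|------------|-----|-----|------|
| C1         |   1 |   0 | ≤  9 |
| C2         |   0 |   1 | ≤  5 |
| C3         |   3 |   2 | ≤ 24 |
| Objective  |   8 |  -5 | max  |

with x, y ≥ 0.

At x = 8, y = 0, compute slack b - a·x for each constraint:
  C1: 9 − 8 = 1  (slack)
  C2: 5 − 0 = 5  (slack)
  C3: 24 − 24 = 0  (binding)

Optimal: x = 8, y = 0
Binding: C3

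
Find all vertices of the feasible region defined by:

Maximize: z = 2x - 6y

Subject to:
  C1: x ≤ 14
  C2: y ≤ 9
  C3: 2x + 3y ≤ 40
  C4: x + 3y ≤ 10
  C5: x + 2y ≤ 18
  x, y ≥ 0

(0, 0), (10, 0), (0, 3.333)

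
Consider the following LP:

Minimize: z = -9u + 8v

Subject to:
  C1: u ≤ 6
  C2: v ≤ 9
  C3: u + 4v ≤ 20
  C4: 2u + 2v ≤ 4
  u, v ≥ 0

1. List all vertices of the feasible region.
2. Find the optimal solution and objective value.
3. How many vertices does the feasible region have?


1. (0, 0), (2, 0), (0, 2)
2. u = 2, v = 0, z = -18
3. 3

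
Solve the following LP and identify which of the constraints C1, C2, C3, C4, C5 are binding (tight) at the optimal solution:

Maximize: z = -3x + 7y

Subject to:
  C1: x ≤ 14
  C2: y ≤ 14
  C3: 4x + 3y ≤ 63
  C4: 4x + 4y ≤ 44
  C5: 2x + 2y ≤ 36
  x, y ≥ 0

At x = 0, y = 11, compute slack b - a·x for each constraint:
  C1: 14 − 0 = 14  (slack)
  C2: 14 − 11 = 3  (slack)
  C3: 63 − 33 = 30  (slack)
  C4: 44 − 44 = 0  (binding)
  C5: 36 − 22 = 14  (slack)

Optimal: x = 0, y = 11
Binding: C4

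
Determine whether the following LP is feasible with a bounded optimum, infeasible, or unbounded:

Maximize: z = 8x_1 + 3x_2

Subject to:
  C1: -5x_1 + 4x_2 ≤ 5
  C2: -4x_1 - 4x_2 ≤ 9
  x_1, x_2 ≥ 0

Unbounded (objective can increase without bound)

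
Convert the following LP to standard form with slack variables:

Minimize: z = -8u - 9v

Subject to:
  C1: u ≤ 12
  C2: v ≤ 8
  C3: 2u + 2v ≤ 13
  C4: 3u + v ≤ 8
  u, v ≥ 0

min z = -8u - 9v

s.t.
  u + s1 = 12
  v + s2 = 8
  2u + 2v + s3 = 13
  3u + v + s4 = 8
  u, v, s1, s2, s3, s4 ≥ 0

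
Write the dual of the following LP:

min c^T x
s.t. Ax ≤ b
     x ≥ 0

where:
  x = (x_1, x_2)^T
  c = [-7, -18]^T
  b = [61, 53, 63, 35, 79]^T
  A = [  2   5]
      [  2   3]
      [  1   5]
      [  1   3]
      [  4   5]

Primal min cᵀx s.t. Ax ≤ b, x ≥ 0  →  Dual max −bᵀy s.t. Aᵀy ≥ −c, y ≥ 0.

Maximize: z = -61y1 - 53y2 - 63y3 - 35y4 - 79y5

Subject to:
  2y1 + 2y2 + y3 + y4 + 4y5 ≥ 7
  5y1 + 3y2 + 5y3 + 3y4 + 5y5 ≥ 18
  y1, y2, y3, y4, y5 ≥ 0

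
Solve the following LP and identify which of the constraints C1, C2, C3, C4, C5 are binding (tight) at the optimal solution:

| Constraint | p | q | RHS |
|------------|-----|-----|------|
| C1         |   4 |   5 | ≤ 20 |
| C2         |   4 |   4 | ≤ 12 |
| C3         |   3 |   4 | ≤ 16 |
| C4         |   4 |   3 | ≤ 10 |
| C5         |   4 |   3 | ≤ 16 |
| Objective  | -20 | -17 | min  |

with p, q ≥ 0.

At p = 1, q = 2, compute slack b - a·x for each constraint:
  C1: 20 − 14 = 6  (slack)
  C2: 12 − 12 = 0  (binding)
  C3: 16 − 11 = 5  (slack)
  C4: 10 − 10 = 0  (binding)
  C5: 16 − 10 = 6  (slack)

Optimal: p = 1, q = 2
Binding: C2, C4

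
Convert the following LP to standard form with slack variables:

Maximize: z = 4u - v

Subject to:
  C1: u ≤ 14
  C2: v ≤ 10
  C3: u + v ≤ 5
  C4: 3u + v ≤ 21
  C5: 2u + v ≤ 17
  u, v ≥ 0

max z = 4u - v

s.t.
  u + s1 = 14
  v + s2 = 10
  u + v + s3 = 5
  3u + v + s4 = 21
  2u + v + s5 = 17
  u, v, s1, s2, s3, s4, s5 ≥ 0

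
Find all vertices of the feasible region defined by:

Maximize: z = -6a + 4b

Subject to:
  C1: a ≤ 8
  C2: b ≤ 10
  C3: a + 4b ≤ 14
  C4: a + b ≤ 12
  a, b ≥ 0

(0, 0), (8, 0), (8, 1.5), (0, 3.5)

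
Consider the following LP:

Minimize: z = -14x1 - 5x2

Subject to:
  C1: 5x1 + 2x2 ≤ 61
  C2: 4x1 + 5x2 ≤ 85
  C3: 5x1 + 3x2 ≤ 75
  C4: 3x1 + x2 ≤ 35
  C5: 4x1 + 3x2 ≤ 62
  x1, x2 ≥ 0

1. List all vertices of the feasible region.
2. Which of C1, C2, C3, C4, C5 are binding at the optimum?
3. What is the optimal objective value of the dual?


1. (0, 0), (11.67, 0), (9, 8), (8.429, 9.429), (6.875, 11.5), (0, 17)
2. C1, C4
3. -166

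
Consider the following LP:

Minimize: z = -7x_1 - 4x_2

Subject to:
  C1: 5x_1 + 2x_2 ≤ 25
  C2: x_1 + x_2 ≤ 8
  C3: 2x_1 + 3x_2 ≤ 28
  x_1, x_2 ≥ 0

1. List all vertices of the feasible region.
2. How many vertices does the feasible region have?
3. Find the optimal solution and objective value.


1. (0, 0), (5, 0), (3, 5), (0, 8)
2. 4
3. x_1 = 3, x_2 = 5, z = -41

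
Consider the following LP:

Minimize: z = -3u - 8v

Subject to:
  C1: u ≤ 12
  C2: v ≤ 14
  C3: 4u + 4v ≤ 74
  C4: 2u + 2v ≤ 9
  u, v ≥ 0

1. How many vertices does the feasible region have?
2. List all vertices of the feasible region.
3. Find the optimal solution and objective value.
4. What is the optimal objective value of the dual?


1. 3
2. (0, 0), (4.5, 0), (0, 4.5)
3. u = 0, v = 4.5, z = -36
4. -36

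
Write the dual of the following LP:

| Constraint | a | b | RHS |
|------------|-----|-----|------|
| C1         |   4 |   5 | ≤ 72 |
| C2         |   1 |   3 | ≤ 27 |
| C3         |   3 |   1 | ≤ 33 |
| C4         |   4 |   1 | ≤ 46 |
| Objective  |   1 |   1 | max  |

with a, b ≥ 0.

Primal max cᵀx s.t. Ax ≤ b, x ≥ 0  →  Dual min bᵀy s.t. Aᵀy ≥ c, y ≥ 0.

Minimize: z = 72y1 + 27y2 + 33y3 + 46y4

Subject to:
  4y1 + y2 + 3y3 + 4y4 ≥ 1
  5y1 + 3y2 + y3 + y4 ≥ 1
  y1, y2, y3, y4 ≥ 0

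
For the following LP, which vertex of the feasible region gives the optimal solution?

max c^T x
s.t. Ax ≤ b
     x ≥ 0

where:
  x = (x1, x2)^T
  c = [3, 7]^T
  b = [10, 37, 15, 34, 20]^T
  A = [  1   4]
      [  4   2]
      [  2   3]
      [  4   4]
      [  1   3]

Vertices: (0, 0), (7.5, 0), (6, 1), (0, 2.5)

Evaluate the objective at each vertex of the feasible region:
  z(0, 0) = 0
  z(7.5, 0) = 22.5
  z(6, 1) = 25  ←
  z(0, 2.5) = 17.5
The maximum is at x1 = 6, x2 = 1.

(6, 1)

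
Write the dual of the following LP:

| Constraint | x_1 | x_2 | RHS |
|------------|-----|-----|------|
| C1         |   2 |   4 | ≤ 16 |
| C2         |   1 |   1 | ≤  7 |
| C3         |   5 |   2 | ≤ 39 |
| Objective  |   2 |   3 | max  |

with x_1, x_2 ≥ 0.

Primal max cᵀx s.t. Ax ≤ b, x ≥ 0  →  Dual min bᵀy s.t. Aᵀy ≥ c, y ≥ 0.

Minimize: z = 16y1 + 7y2 + 39y3

Subject to:
  2y1 + y2 + 5y3 ≥ 2
  4y1 + y2 + 2y3 ≥ 3
  y1, y2, y3 ≥ 0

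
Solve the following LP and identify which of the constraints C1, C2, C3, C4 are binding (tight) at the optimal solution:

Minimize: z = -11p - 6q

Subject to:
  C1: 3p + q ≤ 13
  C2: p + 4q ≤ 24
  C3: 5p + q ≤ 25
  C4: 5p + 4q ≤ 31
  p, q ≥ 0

At p = 3, q = 4, compute slack b - a·x for each constraint:
  C1: 13 − 13 = 0  (binding)
  C2: 24 − 19 = 5  (slack)
  C3: 25 − 19 = 6  (slack)
  C4: 31 − 31 = 0  (binding)

Optimal: p = 3, q = 4
Binding: C1, C4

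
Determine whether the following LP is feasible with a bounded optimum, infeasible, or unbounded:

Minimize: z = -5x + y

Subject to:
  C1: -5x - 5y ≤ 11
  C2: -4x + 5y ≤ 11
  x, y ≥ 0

Unbounded (objective can decrease without bound)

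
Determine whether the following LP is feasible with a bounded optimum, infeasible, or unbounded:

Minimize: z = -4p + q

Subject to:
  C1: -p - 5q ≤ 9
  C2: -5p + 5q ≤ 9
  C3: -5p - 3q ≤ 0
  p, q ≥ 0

Unbounded (objective can decrease without bound)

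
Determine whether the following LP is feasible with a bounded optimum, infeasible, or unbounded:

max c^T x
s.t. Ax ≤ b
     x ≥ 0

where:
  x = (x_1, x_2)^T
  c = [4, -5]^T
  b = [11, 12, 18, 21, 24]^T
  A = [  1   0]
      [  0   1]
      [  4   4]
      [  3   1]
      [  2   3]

Feasible with a bounded optimal solution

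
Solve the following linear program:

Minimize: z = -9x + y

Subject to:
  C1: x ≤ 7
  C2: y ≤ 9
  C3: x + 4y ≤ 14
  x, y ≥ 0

Evaluate the objective at each vertex of the feasible region:
  z(0, 0) = 0
  z(7, 0) = -63  ←
  z(7, 1.75) = -61.25
  z(0, 3.5) = 3.5
The minimum is at x = 7, y = 0.

x = 7, y = 0, z = -63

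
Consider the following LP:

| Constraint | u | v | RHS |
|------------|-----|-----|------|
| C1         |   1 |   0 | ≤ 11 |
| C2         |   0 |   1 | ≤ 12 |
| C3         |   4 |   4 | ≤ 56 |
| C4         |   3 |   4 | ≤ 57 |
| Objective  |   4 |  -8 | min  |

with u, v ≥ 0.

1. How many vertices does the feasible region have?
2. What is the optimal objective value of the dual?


1. 5
2. -96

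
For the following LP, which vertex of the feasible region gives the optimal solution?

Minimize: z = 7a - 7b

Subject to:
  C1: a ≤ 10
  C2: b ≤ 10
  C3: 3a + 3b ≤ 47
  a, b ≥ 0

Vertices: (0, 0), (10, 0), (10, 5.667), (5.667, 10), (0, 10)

Evaluate the objective at each vertex of the feasible region:
  z(0, 0) = 0
  z(10, 0) = 70
  z(10, 5.667) = 30.33
  z(5.667, 10) = -30.33
  z(0, 10) = -70  ←
The minimum is at a = 0, b = 10.

(0, 10)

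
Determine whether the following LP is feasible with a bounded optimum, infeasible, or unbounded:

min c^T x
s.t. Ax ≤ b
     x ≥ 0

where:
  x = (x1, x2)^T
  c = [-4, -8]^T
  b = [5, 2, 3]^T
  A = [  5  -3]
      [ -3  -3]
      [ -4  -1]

Unbounded (objective can decrease without bound)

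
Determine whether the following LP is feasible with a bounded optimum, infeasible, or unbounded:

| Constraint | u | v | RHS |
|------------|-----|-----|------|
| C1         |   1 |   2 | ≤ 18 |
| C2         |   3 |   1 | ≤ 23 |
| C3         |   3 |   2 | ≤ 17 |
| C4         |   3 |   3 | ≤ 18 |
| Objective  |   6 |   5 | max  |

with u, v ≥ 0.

Feasible with a bounded optimal solution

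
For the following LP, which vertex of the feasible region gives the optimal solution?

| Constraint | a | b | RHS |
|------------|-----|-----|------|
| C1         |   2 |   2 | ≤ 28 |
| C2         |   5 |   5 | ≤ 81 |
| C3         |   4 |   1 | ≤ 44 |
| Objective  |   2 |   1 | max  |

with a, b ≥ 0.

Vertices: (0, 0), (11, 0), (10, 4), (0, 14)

Evaluate the objective at each vertex of the feasible region:
  z(0, 0) = 0
  z(11, 0) = 22
  z(10, 4) = 24  ←
  z(0, 14) = 14
The maximum is at a = 10, b = 4.

(10, 4)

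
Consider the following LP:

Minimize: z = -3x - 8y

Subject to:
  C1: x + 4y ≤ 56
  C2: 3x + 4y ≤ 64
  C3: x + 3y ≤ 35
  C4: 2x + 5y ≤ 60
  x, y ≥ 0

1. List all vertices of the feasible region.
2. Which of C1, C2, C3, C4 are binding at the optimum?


1. (0, 0), (21.33, 0), (11.43, 7.429), (5, 10), (0, 11.67)
2. C3, C4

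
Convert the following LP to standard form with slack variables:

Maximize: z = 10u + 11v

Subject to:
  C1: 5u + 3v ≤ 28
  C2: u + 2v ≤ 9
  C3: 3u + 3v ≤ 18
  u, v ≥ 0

max z = 10u + 11v

s.t.
  5u + 3v + s1 = 28
  u + 2v + s2 = 9
  3u + 3v + s3 = 18
  u, v, s1, s2, s3 ≥ 0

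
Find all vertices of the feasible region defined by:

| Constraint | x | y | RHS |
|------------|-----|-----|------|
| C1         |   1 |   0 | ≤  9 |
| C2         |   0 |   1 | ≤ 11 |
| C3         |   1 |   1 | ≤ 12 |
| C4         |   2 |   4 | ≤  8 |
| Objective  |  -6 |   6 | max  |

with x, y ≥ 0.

(0, 0), (4, 0), (0, 2)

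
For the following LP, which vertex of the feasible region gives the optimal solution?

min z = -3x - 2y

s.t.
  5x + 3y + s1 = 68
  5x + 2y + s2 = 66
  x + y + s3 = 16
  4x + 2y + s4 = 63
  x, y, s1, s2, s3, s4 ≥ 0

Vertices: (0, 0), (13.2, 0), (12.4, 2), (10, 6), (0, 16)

Evaluate the objective at each vertex of the feasible region:
  z(0, 0) = 0
  z(13.2, 0) = -39.6
  z(12.4, 2) = -41.2
  z(10, 6) = -42  ←
  z(0, 16) = -32
The minimum is at x = 10, y = 6.

(10, 6)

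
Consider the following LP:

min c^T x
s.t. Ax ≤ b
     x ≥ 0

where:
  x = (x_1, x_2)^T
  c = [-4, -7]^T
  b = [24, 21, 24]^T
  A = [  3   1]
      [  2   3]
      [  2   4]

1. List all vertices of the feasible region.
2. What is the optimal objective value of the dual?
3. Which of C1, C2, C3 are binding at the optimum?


1. (0, 0), (8, 0), (7.286, 2.143), (6, 3), (0, 6)
2. -45
3. C2, C3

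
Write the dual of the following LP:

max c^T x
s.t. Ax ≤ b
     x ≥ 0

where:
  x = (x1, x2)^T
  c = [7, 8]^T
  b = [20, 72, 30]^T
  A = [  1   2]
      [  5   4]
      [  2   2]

Primal max cᵀx s.t. Ax ≤ b, x ≥ 0  →  Dual min bᵀy s.t. Aᵀy ≥ c, y ≥ 0.

Minimize: z = 20y1 + 72y2 + 30y3

Subject to:
  y1 + 5y2 + 2y3 ≥ 7
  2y1 + 4y2 + 2y3 ≥ 8
  y1, y2, y3 ≥ 0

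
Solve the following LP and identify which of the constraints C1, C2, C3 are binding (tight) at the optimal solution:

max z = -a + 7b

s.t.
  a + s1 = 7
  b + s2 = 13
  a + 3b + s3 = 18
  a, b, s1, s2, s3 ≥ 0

At a = 0, b = 6, compute slack b - a·x for each constraint:
  C1: 7 − 0 = 7  (slack)
  C2: 13 − 6 = 7  (slack)
  C3: 18 − 18 = 0  (binding)

Optimal: a = 0, b = 6
Binding: C3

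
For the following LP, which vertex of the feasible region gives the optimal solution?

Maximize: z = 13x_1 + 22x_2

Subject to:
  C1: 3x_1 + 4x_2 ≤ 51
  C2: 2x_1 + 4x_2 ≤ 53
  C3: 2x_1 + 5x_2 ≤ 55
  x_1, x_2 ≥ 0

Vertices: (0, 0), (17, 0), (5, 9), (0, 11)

Evaluate the objective at each vertex of the feasible region:
  z(0, 0) = 0
  z(17, 0) = 221
  z(5, 9) = 263  ←
  z(0, 11) = 242
The maximum is at x_1 = 5, x_2 = 9.

(5, 9)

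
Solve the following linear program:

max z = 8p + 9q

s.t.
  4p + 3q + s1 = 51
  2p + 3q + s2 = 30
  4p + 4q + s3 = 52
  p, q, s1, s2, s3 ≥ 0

Evaluate the objective at each vertex of the feasible region:
  z(0, 0) = 0
  z(12.75, 0) = 102
  z(12, 1) = 105
  z(9, 4) = 108  ←
  z(0, 10) = 90
The maximum is at p = 9, q = 4.

p = 9, q = 4, z = 108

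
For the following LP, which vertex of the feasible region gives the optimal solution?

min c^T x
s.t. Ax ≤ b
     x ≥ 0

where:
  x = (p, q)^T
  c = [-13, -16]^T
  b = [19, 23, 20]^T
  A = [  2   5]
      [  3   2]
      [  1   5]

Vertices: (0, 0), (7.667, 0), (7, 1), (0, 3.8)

Evaluate the objective at each vertex of the feasible region:
  z(0, 0) = 0
  z(7.667, 0) = -99.67
  z(7, 1) = -107  ←
  z(0, 3.8) = -60.8
The minimum is at p = 7, q = 1.

(7, 1)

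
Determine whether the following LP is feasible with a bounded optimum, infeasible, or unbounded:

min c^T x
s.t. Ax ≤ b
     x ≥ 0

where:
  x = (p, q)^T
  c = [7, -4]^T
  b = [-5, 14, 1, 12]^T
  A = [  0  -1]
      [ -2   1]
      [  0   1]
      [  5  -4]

Infeasible (no feasible solution exists)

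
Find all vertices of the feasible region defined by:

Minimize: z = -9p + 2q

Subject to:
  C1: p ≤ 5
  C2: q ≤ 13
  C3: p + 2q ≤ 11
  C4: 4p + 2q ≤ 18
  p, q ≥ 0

(0, 0), (4.5, 0), (2.333, 4.333), (0, 5.5)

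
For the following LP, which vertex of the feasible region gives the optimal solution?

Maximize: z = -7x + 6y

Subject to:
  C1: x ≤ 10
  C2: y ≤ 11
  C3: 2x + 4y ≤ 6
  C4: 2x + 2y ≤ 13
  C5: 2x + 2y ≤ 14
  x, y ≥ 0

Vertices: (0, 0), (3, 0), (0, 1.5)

Evaluate the objective at each vertex of the feasible region:
  z(0, 0) = 0
  z(3, 0) = -21
  z(0, 1.5) = 9  ←
The maximum is at x = 0, y = 1.5.

(0, 1.5)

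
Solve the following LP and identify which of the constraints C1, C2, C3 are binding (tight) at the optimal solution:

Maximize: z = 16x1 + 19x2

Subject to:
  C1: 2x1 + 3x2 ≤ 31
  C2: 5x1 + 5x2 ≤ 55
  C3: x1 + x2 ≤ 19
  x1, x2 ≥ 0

At x1 = 2, x2 = 9, compute slack b - a·x for each constraint:
  C1: 31 − 31 = 0  (binding)
  C2: 55 − 55 = 0  (binding)
  C3: 19 − 11 = 8  (slack)

Optimal: x1 = 2, x2 = 9
Binding: C1, C2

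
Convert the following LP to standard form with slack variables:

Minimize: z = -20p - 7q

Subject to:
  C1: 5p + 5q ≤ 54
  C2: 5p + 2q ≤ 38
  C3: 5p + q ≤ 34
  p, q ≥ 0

min z = -20p - 7q

s.t.
  5p + 5q + s1 = 54
  5p + 2q + s2 = 38
  5p + q + s3 = 34
  p, q, s1, s2, s3 ≥ 0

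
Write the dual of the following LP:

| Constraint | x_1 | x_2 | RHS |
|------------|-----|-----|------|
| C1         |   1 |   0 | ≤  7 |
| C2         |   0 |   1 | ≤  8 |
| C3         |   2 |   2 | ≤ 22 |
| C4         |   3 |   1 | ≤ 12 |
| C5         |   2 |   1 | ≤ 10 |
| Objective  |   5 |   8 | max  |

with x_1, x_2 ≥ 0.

Primal max cᵀx s.t. Ax ≤ b, x ≥ 0  →  Dual min bᵀy s.t. Aᵀy ≥ c, y ≥ 0.

Minimize: z = 7y1 + 8y2 + 22y3 + 12y4 + 10y5

Subject to:
  y1 + 2y3 + 3y4 + 2y5 ≥ 5
  y2 + 2y3 + y4 + y5 ≥ 8
  y1, y2, y3, y4, y5 ≥ 0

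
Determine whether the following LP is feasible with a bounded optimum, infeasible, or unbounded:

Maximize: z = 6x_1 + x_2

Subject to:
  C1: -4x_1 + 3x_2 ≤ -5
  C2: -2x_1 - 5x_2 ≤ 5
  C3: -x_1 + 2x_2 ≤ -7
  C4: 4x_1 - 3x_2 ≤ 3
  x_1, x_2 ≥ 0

Infeasible (no feasible solution exists)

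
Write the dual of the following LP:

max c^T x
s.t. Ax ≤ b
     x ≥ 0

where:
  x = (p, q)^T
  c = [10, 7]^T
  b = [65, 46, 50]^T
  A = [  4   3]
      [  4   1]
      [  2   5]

Primal max cᵀx s.t. Ax ≤ b, x ≥ 0  →  Dual min bᵀy s.t. Aᵀy ≥ c, y ≥ 0.

Minimize: z = 65y1 + 46y2 + 50y3

Subject to:
  4y1 + 4y2 + 2y3 ≥ 10
  3y1 + y2 + 5y3 ≥ 7
  y1, y2, y3 ≥ 0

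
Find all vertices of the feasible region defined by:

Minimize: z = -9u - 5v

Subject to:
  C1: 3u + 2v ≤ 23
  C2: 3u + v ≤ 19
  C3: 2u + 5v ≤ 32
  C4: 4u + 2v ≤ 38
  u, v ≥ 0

(0, 0), (6.333, 0), (5, 4), (4.636, 4.545), (0, 6.4)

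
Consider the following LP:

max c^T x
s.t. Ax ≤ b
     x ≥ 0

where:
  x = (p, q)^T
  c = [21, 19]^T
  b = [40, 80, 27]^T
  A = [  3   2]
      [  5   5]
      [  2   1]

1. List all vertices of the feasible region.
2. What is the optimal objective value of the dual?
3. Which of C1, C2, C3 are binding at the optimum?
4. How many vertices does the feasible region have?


1. (0, 0), (13.33, 0), (8, 8), (0, 16)
2. 320
3. C1, C2
4. 4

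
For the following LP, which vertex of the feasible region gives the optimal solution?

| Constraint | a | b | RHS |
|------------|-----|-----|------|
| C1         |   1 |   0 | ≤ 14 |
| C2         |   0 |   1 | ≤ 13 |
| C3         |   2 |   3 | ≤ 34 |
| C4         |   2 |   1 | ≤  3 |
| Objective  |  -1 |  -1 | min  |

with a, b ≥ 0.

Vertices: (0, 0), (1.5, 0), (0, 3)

Evaluate the objective at each vertex of the feasible region:
  z(0, 0) = 0
  z(1.5, 0) = -1.5
  z(0, 3) = -3  ←
The minimum is at a = 0, b = 3.

(0, 3)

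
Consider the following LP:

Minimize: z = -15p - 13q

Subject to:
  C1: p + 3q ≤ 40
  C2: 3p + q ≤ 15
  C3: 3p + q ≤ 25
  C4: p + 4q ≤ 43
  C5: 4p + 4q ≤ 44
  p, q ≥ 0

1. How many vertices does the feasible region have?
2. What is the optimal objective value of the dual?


1. 5
2. -147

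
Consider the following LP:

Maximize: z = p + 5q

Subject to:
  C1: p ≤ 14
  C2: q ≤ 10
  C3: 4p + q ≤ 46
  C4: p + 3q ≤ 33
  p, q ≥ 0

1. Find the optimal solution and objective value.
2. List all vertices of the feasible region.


1. p = 3, q = 10, z = 53
2. (0, 0), (11.5, 0), (9.545, 7.818), (3, 10), (0, 10)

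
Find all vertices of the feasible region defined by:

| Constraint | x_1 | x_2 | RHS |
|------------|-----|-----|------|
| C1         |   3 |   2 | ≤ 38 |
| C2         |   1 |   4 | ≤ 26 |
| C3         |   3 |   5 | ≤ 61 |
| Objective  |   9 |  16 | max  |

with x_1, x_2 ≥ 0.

(0, 0), (12.67, 0), (10, 4), (0, 6.5)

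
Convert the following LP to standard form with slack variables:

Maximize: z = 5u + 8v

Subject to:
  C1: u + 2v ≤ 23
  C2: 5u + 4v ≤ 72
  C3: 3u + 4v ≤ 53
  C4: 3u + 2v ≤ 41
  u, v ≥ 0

max z = 5u + 8v

s.t.
  u + 2v + s1 = 23
  5u + 4v + s2 = 72
  3u + 4v + s3 = 53
  3u + 2v + s4 = 41
  u, v, s1, s2, s3, s4 ≥ 0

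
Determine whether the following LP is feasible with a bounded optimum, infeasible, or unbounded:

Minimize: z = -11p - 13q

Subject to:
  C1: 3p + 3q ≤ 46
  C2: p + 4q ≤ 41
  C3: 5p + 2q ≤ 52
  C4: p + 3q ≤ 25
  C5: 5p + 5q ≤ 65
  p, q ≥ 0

Feasible with a bounded optimal solution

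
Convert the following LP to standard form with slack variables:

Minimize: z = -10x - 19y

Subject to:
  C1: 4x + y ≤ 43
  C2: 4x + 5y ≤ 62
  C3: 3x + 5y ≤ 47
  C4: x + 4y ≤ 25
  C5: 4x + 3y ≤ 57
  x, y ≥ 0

min z = -10x - 19y

s.t.
  4x + y + s1 = 43
  4x + 5y + s2 = 62
  3x + 5y + s3 = 47
  x + 4y + s4 = 25
  4x + 3y + s5 = 57
  x, y, s1, s2, s3, s4, s5 ≥ 0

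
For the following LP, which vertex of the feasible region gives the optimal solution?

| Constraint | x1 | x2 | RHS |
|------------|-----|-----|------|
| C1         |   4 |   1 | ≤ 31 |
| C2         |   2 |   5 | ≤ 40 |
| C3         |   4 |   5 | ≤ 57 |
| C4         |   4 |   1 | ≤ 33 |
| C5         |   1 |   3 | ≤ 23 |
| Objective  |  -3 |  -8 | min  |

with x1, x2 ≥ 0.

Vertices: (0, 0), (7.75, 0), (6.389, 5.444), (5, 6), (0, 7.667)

Evaluate the objective at each vertex of the feasible region:
  z(0, 0) = 0
  z(7.75, 0) = -23.25
  z(6.389, 5.444) = -62.72
  z(5, 6) = -63  ←
  z(0, 7.667) = -61.33
The minimum is at x1 = 5, x2 = 6.

(5, 6)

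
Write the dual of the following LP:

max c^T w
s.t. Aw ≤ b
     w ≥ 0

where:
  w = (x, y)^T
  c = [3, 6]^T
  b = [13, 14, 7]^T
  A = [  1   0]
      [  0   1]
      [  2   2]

Primal max cᵀx s.t. Ax ≤ b, x ≥ 0  →  Dual min bᵀy s.t. Aᵀy ≥ c, y ≥ 0.

Minimize: z = 13y1 + 14y2 + 7y3

Subject to:
  y1 + 2y3 ≥ 3
  y2 + 2y3 ≥ 6
  y1, y2, y3 ≥ 0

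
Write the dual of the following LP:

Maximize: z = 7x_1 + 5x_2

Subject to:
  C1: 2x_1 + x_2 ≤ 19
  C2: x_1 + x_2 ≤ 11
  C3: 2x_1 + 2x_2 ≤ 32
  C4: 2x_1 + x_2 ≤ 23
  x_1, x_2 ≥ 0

Primal max cᵀx s.t. Ax ≤ b, x ≥ 0  →  Dual min bᵀy s.t. Aᵀy ≥ c, y ≥ 0.

Minimize: z = 19y1 + 11y2 + 32y3 + 23y4

Subject to:
  2y1 + y2 + 2y3 + 2y4 ≥ 7
  y1 + y2 + 2y3 + y4 ≥ 5
  y1, y2, y3, y4 ≥ 0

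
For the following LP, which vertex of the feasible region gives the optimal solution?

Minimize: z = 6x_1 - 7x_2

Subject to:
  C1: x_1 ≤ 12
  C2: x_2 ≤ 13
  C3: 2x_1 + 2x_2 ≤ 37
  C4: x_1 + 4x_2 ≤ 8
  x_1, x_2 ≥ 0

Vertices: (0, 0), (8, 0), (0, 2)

Evaluate the objective at each vertex of the feasible region:
  z(0, 0) = 0
  z(8, 0) = 48
  z(0, 2) = -14  ←
The minimum is at x_1 = 0, x_2 = 2.

(0, 2)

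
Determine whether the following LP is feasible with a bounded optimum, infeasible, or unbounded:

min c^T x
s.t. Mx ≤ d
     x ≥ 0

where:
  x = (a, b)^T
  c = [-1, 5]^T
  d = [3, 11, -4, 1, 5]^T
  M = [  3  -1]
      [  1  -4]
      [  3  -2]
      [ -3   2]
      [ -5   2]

Infeasible (no feasible solution exists)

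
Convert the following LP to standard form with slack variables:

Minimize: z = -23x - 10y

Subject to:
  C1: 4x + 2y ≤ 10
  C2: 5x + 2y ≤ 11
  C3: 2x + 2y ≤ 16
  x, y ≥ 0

min z = -23x - 10y

s.t.
  4x + 2y + s1 = 10
  5x + 2y + s2 = 11
  2x + 2y + s3 = 16
  x, y, s1, s2, s3 ≥ 0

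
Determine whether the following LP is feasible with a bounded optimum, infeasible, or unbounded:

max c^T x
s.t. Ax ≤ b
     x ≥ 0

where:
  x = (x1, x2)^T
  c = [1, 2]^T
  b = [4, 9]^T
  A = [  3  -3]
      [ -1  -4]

Unbounded (objective can increase without bound)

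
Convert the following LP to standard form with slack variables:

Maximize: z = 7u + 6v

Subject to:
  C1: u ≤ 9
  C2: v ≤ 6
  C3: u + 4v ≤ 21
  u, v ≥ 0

max z = 7u + 6v

s.t.
  u + s1 = 9
  v + s2 = 6
  u + 4v + s3 = 21
  u, v, s1, s2, s3 ≥ 0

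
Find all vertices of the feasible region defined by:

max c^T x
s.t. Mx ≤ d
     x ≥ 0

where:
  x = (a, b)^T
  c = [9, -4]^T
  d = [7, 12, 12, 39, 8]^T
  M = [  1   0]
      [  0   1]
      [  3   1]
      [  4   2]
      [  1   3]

(0, 0), (4, 0), (3.5, 1.5), (0, 2.667)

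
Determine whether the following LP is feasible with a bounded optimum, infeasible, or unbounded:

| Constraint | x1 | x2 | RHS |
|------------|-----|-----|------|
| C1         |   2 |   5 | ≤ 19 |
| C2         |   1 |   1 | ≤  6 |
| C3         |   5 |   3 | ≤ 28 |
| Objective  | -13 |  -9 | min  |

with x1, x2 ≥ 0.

Feasible with a bounded optimal solution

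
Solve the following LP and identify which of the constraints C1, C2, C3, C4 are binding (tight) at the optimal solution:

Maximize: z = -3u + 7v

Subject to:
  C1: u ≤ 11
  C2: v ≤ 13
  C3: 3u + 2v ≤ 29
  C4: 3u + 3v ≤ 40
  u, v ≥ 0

At u = 0, v = 13, compute slack b - a·x for each constraint:
  C1: 11 − 0 = 11  (slack)
  C2: 13 − 13 = 0  (binding)
  C3: 29 − 26 = 3  (slack)
  C4: 40 − 39 = 1  (slack)

Optimal: u = 0, v = 13
Binding: C2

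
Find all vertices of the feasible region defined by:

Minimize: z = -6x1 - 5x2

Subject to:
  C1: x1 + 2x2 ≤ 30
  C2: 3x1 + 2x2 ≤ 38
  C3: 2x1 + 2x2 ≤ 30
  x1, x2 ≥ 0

(0, 0), (12.67, 0), (8, 7), (0, 15)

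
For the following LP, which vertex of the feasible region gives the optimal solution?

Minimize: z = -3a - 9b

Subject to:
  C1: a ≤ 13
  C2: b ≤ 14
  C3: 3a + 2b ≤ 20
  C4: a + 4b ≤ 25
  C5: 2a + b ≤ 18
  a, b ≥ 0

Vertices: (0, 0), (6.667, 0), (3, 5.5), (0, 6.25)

Evaluate the objective at each vertex of the feasible region:
  z(0, 0) = 0
  z(6.667, 0) = -20
  z(3, 5.5) = -58.5  ←
  z(0, 6.25) = -56.25
The minimum is at a = 3, b = 5.5.

(3, 5.5)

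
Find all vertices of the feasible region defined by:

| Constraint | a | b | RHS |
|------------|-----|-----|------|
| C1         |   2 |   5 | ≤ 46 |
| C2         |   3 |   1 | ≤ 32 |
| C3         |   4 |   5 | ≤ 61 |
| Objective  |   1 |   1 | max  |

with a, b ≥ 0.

(0, 0), (10.67, 0), (9, 5), (7.5, 6.2), (0, 9.2)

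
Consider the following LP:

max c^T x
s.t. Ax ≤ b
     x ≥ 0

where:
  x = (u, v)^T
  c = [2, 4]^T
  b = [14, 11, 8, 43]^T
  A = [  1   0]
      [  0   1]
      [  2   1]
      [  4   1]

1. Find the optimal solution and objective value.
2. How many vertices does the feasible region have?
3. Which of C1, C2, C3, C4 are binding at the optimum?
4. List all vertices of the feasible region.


1. u = 0, v = 8, z = 32
2. 3
3. C3
4. (0, 0), (4, 0), (0, 8)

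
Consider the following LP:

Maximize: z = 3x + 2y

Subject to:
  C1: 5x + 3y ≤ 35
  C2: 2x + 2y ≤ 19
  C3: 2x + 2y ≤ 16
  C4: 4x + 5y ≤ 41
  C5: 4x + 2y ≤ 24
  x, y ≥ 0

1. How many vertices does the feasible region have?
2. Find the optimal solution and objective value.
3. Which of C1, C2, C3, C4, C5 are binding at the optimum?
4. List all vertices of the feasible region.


1. 4
2. x = 4, y = 4, z = 20
3. C3, C5
4. (0, 0), (6, 0), (4, 4), (0, 8)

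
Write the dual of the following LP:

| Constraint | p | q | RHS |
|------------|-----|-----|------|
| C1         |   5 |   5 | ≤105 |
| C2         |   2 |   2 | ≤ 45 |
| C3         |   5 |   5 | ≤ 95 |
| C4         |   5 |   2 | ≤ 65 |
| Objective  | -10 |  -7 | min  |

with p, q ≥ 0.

Primal min cᵀx s.t. Ax ≤ b, x ≥ 0  →  Dual max −bᵀy s.t. Aᵀy ≥ −c, y ≥ 0.

Maximize: z = -105y1 - 45y2 - 95y3 - 65y4

Subject to:
  5y1 + 2y2 + 5y3 + 5y4 ≥ 10
  5y1 + 2y2 + 5y3 + 2y4 ≥ 7
  y1, y2, y3, y4 ≥ 0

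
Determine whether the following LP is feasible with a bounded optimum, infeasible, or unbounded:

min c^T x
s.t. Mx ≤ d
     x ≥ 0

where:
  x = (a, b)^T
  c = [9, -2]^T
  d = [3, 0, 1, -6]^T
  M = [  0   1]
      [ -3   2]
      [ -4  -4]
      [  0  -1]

Infeasible (no feasible solution exists)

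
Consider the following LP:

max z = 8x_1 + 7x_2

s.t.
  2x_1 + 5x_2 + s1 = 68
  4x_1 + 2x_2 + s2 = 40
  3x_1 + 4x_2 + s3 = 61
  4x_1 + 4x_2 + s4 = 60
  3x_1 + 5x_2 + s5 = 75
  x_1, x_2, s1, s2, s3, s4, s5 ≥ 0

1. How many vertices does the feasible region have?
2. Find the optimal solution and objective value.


1. 5
2. x_1 = 5, x_2 = 10, z = 110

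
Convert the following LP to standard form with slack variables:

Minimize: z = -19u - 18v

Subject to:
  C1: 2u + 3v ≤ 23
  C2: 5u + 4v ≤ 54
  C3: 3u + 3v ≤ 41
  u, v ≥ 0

min z = -19u - 18v

s.t.
  2u + 3v + s1 = 23
  5u + 4v + s2 = 54
  3u + 3v + s3 = 41
  u, v, s1, s2, s3 ≥ 0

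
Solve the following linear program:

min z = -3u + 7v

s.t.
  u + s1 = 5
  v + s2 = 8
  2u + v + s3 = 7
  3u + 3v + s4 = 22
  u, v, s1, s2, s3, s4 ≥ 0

Evaluate the objective at each vertex of the feasible region:
  z(0, 0) = 0
  z(3.5, 0) = -10.5  ←
  z(0, 7) = 49
The minimum is at u = 3.5, v = 0.

u = 3.5, v = 0, z = -10.5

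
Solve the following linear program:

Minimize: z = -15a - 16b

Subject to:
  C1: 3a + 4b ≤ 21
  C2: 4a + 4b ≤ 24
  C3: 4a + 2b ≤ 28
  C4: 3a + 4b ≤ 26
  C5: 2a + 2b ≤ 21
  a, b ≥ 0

Evaluate the objective at each vertex of the feasible region:
  z(0, 0) = 0
  z(6, 0) = -90
  z(3, 3) = -93  ←
  z(0, 5.25) = -84
The minimum is at a = 3, b = 3.

a = 3, b = 3, z = -93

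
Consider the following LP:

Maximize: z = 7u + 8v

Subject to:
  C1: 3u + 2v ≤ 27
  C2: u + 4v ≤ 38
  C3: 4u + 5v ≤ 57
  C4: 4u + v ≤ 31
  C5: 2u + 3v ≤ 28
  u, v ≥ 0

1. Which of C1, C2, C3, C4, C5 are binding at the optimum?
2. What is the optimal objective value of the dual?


1. C1, C5
2. 83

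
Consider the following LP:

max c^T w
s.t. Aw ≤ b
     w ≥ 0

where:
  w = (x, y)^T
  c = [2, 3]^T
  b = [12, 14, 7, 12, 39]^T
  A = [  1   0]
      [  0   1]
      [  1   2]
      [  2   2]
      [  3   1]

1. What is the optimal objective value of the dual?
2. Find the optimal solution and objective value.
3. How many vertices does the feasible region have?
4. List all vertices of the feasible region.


1. 13
2. x = 5, y = 1, z = 13
3. 4
4. (0, 0), (6, 0), (5, 1), (0, 3.5)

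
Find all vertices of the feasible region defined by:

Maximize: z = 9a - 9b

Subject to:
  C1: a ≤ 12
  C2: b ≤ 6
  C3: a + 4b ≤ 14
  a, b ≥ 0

(0, 0), (12, 0), (12, 0.5), (0, 3.5)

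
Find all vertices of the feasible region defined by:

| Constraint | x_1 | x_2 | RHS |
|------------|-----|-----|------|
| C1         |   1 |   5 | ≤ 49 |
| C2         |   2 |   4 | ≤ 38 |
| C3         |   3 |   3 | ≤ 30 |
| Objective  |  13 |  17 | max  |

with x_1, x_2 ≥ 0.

(0, 0), (10, 0), (1, 9), (0, 9.5)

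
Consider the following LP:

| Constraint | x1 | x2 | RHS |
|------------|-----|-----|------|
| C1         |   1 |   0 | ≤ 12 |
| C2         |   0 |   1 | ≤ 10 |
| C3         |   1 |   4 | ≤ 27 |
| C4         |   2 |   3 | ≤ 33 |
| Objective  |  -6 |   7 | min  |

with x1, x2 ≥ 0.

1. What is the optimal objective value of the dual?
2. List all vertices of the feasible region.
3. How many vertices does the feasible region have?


1. -72
2. (0, 0), (12, 0), (12, 3), (10.2, 4.2), (0, 6.75)
3. 5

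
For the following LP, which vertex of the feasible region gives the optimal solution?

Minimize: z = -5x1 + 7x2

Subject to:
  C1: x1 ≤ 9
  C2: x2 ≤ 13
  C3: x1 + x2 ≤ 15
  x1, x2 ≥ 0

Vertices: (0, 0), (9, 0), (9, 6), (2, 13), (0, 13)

Evaluate the objective at each vertex of the feasible region:
  z(0, 0) = 0
  z(9, 0) = -45  ←
  z(9, 6) = -3
  z(2, 13) = 81
  z(0, 13) = 91
The minimum is at x1 = 9, x2 = 0.

(9, 0)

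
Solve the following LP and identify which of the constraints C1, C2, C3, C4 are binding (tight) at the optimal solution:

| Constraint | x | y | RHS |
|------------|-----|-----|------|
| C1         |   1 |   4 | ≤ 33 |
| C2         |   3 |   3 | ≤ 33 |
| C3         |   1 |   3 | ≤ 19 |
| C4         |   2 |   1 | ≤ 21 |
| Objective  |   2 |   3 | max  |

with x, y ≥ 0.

At x = 7, y = 4, compute slack b - a·x for each constraint:
  C1: 33 − 23 = 10  (slack)
  C2: 33 − 33 = 0  (binding)
  C3: 19 − 19 = 0  (binding)
  C4: 21 − 18 = 3  (slack)

Optimal: x = 7, y = 4
Binding: C2, C3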